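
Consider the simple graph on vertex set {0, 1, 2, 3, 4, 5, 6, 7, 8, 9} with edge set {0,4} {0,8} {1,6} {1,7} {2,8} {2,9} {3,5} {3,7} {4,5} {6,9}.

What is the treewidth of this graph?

A width-2 tree decomposition is:
Bags: B1 = {1, 6, 7}  B2 = {3, 6, 7}  B3 = {3, 5, 6}  B4 = {4, 5, 6}  B5 = {0, 4, 6}  B6 = {0, 6, 8}  B7 = {2, 6, 8}  B8 = {2, 6, 9}
Tree: B1–B2, B2–B3, B3–B4, B4–B5, B5–B6, B6–B7, B7–B8
Every bag has size at most 3, so the width is 3 − 1 = 2 and tw(G) ≤ 2. The edges 6–1–7–3–5–4–0–8–2–9–6 form a cycle, so G is not a tree and its treewidth is at least 2. Hence tw(G) = 2 exactly.

2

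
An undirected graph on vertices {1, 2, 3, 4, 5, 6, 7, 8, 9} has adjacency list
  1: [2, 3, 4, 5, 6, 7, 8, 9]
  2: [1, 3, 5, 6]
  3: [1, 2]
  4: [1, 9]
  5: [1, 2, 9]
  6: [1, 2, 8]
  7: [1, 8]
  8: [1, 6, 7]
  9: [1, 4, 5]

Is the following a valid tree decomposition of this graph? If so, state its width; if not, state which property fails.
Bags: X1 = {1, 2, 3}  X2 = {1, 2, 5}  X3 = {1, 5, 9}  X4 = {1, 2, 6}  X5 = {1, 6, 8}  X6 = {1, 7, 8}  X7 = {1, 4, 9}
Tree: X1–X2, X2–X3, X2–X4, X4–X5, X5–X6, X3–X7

Vertex coverage: the bags together contain {1, 2, 3, 4, 5, 6, 7, 8, 9}, the full vertex set. Edge coverage: each edge of G has both endpoints in at least one bag. Running intersection: for every vertex, the bags containing it form a connected subtree. All three properties hold, so this is a valid tree decomposition of width max|bag| − 1 = 2, and hence tw(G) ≤ 2.

Yes; width 2.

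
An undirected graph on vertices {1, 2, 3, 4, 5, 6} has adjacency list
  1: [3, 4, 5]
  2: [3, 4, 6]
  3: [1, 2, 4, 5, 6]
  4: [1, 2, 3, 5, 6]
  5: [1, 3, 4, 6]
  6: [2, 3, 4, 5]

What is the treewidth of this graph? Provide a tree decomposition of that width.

Treewidth 3.
One optimal decomposition is:
Bags: B1 = {3, 4, 5, 6}  B2 = {1, 3, 4, 5}  B3 = {2, 3, 4, 6}
Tree: B1–B2, B1–B3

Each bag holds 4 vertices, so the decomposition has width 3, which upper-bounds the treewidth. For the lower bound, the 4 vertices {2, 3, 4, 6} are pairwise adjacent, and any tree decomposition puts a clique entirely inside one bag — forcing width ≥ 3. Therefore the treewidth is 3.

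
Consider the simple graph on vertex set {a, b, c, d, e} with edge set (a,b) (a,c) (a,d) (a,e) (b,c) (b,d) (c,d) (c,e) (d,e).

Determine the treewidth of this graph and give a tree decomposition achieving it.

Treewidth 3.
One optimal decomposition is:
Bags: B1 = {a, c, d, e}  B2 = {a, b, c, d}
Tree: B1–B2

Each bag holds 4 vertices, so the decomposition has width 3, which upper-bounds the treewidth. Conversely, {a, c, d, e} is a clique of size 4, and the vertices of any clique must share a bag in every tree decomposition; so some bag has ≥ 4 vertices and tw(G) ≥ 3. Hence tw(G) = 3 exactly.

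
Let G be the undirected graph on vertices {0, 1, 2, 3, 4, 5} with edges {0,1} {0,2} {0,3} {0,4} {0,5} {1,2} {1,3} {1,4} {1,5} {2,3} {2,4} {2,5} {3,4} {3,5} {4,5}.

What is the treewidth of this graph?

A width-5 tree decomposition is:
Bags: B1 = {0, 1, 2, 3, 4, 5}
Tree: (single bag)
With just one bag of size 6, the width is 6 − 1 = 5, so tw(G) ≤ 5. Conversely, {0, 1, 2, 3, 4, 5} is a clique of size 6, and the vertices of any clique must share a bag in every tree decomposition; so some bag has ≥ 6 vertices and tw(G) ≥ 5. The upper and lower bounds meet at 5, so that is the treewidth.

5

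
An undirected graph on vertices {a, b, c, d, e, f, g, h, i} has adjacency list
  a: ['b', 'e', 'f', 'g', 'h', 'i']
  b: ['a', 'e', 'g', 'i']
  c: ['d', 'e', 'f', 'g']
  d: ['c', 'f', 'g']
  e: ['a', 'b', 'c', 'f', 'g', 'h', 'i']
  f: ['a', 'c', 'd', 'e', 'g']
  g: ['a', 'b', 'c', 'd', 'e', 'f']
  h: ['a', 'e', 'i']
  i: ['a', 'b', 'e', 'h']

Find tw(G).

3

A width-3 tree decomposition is:
Bags: B1 = {a, e, f, g}  B2 = {c, e, f, g}  B3 = {a, b, e, g}  B4 = {a, b, e, i}  B5 = {a, e, h, i}  B6 = {c, d, f, g}
Tree: B1–B2, B1–B3, B3–B4, B4–B5, B2–B6
The largest bag has 4 vertices, giving width 3; this decomposition certifies tw(G) ≤ 3. For the lower bound, the 4 vertices {c, d, f, g} are pairwise adjacent, and any tree decomposition puts a clique entirely inside one bag — forcing width ≥ 3. Therefore the treewidth is 3.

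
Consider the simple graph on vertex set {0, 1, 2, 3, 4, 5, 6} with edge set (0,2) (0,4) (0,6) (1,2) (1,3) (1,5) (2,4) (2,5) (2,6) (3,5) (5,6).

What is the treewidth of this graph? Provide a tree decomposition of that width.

Each bag holds 3 vertices, so the decomposition has width 2, which upper-bounds the treewidth. For the lower bound, the 3 vertices {0, 2, 4} are pairwise adjacent, and any tree decomposition puts a clique entirely inside one bag — forcing width ≥ 2. Therefore the treewidth is 2.

Treewidth 2.
One such decomposition:
Bags: B1 = {1, 2, 5}  B2 = {2, 5, 6}  B3 = {1, 3, 5}  B4 = {0, 2, 6}  B5 = {0, 2, 4}
Tree: B1–B2, B1–B3, B2–B4, B4–B5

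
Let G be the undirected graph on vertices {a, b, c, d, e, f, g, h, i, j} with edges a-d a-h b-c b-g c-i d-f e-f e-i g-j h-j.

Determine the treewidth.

A width-2 tree decomposition is:
Bags: B1 = {a, h, j}  B2 = {a, d, j}  B3 = {d, f, j}  B4 = {e, f, j}  B5 = {e, i, j}  B6 = {c, i, j}  B7 = {b, c, j}  B8 = {b, g, j}
Tree: B1–B2, B2–B3, B3–B4, B4–B5, B5–B6, B6–B7, B7–B8
The largest bag has 3 vertices, giving width 2; this decomposition certifies tw(G) ≤ 2. For the lower bound, G contains the cycle j–h–a–d–f–e–i–c–b–g–j, so G is not a forest; only forests have treewidth ≤ 1, hence tw(G) ≥ 2. The upper and lower bounds meet at 2, so that is the treewidth.

2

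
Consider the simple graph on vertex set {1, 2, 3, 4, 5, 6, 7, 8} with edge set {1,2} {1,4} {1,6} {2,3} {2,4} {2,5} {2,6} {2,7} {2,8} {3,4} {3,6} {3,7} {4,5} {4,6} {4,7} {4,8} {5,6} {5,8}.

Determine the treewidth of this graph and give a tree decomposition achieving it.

Treewidth 3.
One such decomposition:
Bags: B1 = {2, 4, 5, 6}  B2 = {2, 4, 5, 8}  B3 = {2, 3, 4, 6}  B4 = {1, 2, 4, 6}  B5 = {2, 3, 4, 7}
Tree: B1–B2, B1–B3, B3–B4, B3–B5

Every bag has size at most 4, so the width is 4 − 1 = 3 and tw(G) ≤ 3. For the lower bound, the 4 vertices {2, 4, 5, 8} are pairwise adjacent, and any tree decomposition puts a clique entirely inside one bag — forcing width ≥ 3. The upper and lower bounds meet at 3, so that is the treewidth.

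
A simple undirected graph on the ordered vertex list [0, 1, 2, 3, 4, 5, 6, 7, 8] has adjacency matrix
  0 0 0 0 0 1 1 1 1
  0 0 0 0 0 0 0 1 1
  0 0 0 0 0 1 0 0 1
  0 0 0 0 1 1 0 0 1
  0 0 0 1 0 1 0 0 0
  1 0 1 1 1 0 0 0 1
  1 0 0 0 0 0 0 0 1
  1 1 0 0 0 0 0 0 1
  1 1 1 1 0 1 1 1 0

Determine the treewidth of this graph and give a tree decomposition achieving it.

The largest bag has 3 vertices, giving width 2; this decomposition certifies tw(G) ≤ 2. For the lower bound, the 3 vertices {0, 5, 8} are pairwise adjacent, and any tree decomposition puts a clique entirely inside one bag — forcing width ≥ 2. Hence tw(G) = 2 exactly.

Treewidth 2.
One optimal decomposition is:
Bags: B1 = {0, 7, 8}  B2 = {0, 5, 8}  B3 = {3, 5, 8}  B4 = {1, 7, 8}  B5 = {2, 5, 8}  B6 = {3, 4, 5}  B7 = {0, 6, 8}
Tree: B1–B2, B2–B3, B1–B4, B3–B5, B3–B6, B2–B7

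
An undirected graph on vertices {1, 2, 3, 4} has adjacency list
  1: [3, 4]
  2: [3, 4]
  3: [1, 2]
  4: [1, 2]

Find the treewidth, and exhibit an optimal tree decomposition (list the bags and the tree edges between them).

Treewidth 2.
One optimal decomposition is:
Bags: B1 = {1, 2, 4}  B2 = {1, 2, 3}
Tree: B1–B2

The largest bag has 3 vertices, giving width 2; this decomposition certifies tw(G) ≤ 2. Since 2–4–1–3–2 is a cycle in G, G is not acyclic. Forests are exactly the graphs of treewidth ≤ 1, so tw(G) ≥ 2. Therefore the treewidth is 2.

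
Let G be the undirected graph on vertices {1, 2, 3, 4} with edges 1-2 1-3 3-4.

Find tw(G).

A width-1 tree decomposition is:
Bags: B1 = {1, 3}  B2 = {3, 4}  B3 = {1, 2}
Tree: B1–B2, B1–B3
Every bag has size at most 2, so the width is 2 − 1 = 1 and tw(G) ≤ 1. Since G has at least one edge (e.g. 1–3), it is not an edgeless graph, so tw(G) ≥ 1. Therefore the treewidth is 1.

1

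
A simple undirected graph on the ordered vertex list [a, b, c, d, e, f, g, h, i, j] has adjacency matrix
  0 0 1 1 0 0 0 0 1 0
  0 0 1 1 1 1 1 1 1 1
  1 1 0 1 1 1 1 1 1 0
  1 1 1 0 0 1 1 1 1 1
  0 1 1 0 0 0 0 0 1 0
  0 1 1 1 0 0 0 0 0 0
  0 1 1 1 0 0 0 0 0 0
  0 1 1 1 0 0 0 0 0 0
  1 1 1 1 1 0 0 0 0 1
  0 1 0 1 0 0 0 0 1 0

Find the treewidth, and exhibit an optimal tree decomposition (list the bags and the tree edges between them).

Every bag has size at most 4, so the width is 4 − 1 = 3 and tw(G) ≤ 3. For the lower bound, the 4 vertices {a, c, d, i} are pairwise adjacent, and any tree decomposition puts a clique entirely inside one bag — forcing width ≥ 3. Therefore the treewidth is 3.

Treewidth 3.
One optimal decomposition is:
Bags: B1 = {b, c, d, i}  B2 = {b, c, d, h}  B3 = {b, c, d, f}  B4 = {b, d, i, j}  B5 = {b, c, d, g}  B6 = {a, c, d, i}  B7 = {b, c, e, i}
Tree: B1–B2, B2–B3, B1–B4, B1–B5, B1–B6, B1–B7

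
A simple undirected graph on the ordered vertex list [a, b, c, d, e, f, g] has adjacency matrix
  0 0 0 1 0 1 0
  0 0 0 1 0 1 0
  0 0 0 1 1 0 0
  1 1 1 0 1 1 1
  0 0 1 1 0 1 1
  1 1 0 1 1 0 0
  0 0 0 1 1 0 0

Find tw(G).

2

A width-2 tree decomposition is:
Bags: B1 = {b, d, f}  B2 = {d, e, f}  B3 = {c, d, e}  B4 = {d, e, g}  B5 = {a, d, f}
Tree: B1–B2, B2–B3, B3–B4, B1–B5
Each bag holds 3 vertices, so the decomposition has width 2, which upper-bounds the treewidth. Conversely, {d, e, g} is a clique of size 3, and the vertices of any clique must share a bag in every tree decomposition; so some bag has ≥ 3 vertices and tw(G) ≥ 2. Combining the bounds, tw(G) = 2.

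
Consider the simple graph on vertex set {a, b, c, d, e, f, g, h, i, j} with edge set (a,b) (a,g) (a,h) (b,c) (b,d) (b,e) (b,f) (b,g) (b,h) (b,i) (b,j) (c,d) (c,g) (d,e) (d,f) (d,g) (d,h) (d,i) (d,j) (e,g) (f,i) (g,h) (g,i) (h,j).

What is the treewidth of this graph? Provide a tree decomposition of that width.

Treewidth 3.
One optimal decomposition is:
Bags: B1 = {b, d, h, j}  B2 = {b, d, g, h}  B3 = {b, d, g, i}  B4 = {b, d, e, g}  B5 = {b, c, d, g}  B6 = {b, d, f, i}  B7 = {a, b, g, h}
Tree: B1–B2, B2–B3, B3–B4, B2–B5, B3–B6, B2–B7

The largest bag has 4 vertices, giving width 3; this decomposition certifies tw(G) ≤ 3. Conversely, {b, d, e, g} is a clique of size 4, and the vertices of any clique must share a bag in every tree decomposition; so some bag has ≥ 4 vertices and tw(G) ≥ 3. Therefore the treewidth is 3.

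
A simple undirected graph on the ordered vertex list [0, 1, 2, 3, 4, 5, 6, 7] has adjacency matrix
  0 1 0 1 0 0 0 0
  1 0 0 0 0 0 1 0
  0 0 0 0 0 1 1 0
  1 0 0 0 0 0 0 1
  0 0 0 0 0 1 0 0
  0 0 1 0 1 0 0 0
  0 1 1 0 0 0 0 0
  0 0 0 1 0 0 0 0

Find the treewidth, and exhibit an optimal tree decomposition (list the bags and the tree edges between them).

Treewidth 1.
One such decomposition:
Bags: B1 = {4, 5}  B2 = {2, 5}  B3 = {2, 6}  B4 = {1, 6}  B5 = {0, 1}  B6 = {0, 3}  B7 = {3, 7}
Tree: B1–B2, B2–B3, B3–B4, B4–B5, B5–B6, B6–B7

The largest bag has 2 vertices, giving width 1; this decomposition certifies tw(G) ≤ 1. G has an edge, so its treewidth is at least 1. Therefore the treewidth is 1.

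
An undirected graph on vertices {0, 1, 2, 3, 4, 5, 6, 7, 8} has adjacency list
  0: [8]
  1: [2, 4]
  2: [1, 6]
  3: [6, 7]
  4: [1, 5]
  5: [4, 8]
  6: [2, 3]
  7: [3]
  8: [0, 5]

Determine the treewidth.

A width-1 tree decomposition is:
Bags: B1 = {0, 8}  B2 = {5, 8}  B3 = {4, 5}  B4 = {1, 4}  B5 = {1, 2}  B6 = {2, 6}  B7 = {3, 6}  B8 = {3, 7}
Tree: B1–B2, B2–B3, B3–B4, B4–B5, B5–B6, B6–B7, B7–B8
Each bag holds 2 vertices, so the decomposition has width 1, which upper-bounds the treewidth. Any graph with an edge has treewidth ≥ 1, and G has the edge 0–8. The upper and lower bounds meet at 1, so that is the treewidth.

1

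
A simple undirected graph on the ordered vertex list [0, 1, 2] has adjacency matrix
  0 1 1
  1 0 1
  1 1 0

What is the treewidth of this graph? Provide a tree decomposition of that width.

With just one bag of size 3, the width is 3 − 1 = 2, so tw(G) ≤ 2. For the lower bound, the 3 vertices {0, 1, 2} are pairwise adjacent, and any tree decomposition puts a clique entirely inside one bag — forcing width ≥ 2. The upper and lower bounds meet at 2, so that is the treewidth.

Treewidth 2.
One optimal decomposition is:
Bags: B1 = {0, 1, 2}
Tree: (single bag)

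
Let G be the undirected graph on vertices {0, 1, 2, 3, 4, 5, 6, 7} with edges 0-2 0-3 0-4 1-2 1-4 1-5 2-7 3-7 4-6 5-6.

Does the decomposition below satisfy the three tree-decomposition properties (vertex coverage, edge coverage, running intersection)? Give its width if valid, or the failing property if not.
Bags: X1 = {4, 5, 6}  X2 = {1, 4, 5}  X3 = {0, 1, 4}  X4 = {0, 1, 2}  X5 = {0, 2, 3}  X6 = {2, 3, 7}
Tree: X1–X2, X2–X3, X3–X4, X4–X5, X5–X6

Yes; width 2.

Every vertex of G appears in some bag (union = {0, 1, 2, 3, 4, 5, 6, 7}); every edge is covered by a bag; and for each vertex v the set of bags containing v is connected in the bag tree. The decomposition is therefore valid. The largest bag has 3 vertices, so the width is 2.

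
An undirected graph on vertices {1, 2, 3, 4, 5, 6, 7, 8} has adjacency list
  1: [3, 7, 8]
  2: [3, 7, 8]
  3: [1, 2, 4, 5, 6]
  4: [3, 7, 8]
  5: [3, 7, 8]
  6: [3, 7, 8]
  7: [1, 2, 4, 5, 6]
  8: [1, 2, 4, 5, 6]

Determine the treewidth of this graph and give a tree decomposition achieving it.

The largest bag has 4 vertices, giving width 3; this decomposition certifies tw(G) ≤ 3. For the lower bound: the 4 vertex sets {6,8}, {1,7}, {3}, {2} are disjoint, each induces a connected subgraph, and every pair is joined by at least one edge of G. Contracting each set to a single vertex therefore yields K_{4} as a minor, and since treewidth is minor-monotone, tw(G) ≥ tw(K_{4}) = 3. Hence tw(G) = 3 exactly.

Treewidth 3.
One such decomposition:
Bags: B1 = {3, 6, 7, 8}  B2 = {1, 3, 7, 8}  B3 = {2, 3, 7, 8}  B4 = {3, 4, 7, 8}  B5 = {3, 5, 7, 8}
Tree: B1–B2, B2–B3, B3–B4, B4–B5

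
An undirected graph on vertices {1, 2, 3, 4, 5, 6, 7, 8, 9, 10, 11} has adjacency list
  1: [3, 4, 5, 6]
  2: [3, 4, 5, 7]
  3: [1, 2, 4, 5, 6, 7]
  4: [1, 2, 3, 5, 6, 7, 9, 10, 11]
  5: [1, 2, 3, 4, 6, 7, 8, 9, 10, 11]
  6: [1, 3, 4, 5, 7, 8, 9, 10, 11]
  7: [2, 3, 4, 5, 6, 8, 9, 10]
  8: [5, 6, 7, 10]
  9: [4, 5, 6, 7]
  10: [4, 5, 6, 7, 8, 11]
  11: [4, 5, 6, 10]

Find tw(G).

A width-4 tree decomposition is:
Bags: B1 = {3, 4, 5, 6, 7}  B2 = {2, 3, 4, 5, 7}  B3 = {4, 5, 6, 7, 9}  B4 = {4, 5, 6, 7, 10}  B5 = {5, 6, 7, 8, 10}  B6 = {1, 3, 4, 5, 6}  B7 = {4, 5, 6, 10, 11}
Tree: B1–B2, B1–B3, B1–B4, B4–B5, B1–B6, B4–B7
Every bag has size at most 5, so the width is 5 − 1 = 4 and tw(G) ≤ 4. On the other hand G contains the 5-clique {5, 6, 7, 8, 10}. A clique must lie in a single bag of any decomposition, so no decomposition can have width below 4. Combining the bounds, tw(G) = 4.

4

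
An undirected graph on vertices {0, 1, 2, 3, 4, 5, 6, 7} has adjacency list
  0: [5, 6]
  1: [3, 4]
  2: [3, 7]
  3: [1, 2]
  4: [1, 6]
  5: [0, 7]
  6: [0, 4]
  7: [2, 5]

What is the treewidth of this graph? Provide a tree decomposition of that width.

Every bag has size at most 3, so the width is 3 − 1 = 2 and tw(G) ≤ 2. Since 7–2–3–1–4–6–0–5–7 is a cycle in G, G is not acyclic. Forests are exactly the graphs of treewidth ≤ 1, so tw(G) ≥ 2. Combining the bounds, tw(G) = 2.

Treewidth 2.
One such decomposition:
Bags: B1 = {2, 3, 7}  B2 = {1, 3, 7}  B3 = {1, 4, 7}  B4 = {4, 6, 7}  B5 = {0, 6, 7}  B6 = {0, 5, 7}
Tree: B1–B2, B2–B3, B3–B4, B4–B5, B5–B6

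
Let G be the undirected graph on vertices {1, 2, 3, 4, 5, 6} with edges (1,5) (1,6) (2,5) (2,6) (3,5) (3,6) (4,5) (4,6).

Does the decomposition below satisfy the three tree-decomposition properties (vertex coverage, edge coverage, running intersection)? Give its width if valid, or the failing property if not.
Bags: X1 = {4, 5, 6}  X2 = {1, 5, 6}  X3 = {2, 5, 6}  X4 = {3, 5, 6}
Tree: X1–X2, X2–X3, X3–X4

Yes; width 2.

Vertex coverage: the bags together contain {1, 2, 3, 4, 5, 6}, the full vertex set. Edge coverage: each edge of G has both endpoints in at least one bag. Running intersection: for every vertex, the bags containing it form a connected subtree. All three properties hold, so this is a valid tree decomposition of width max|bag| − 1 = 2, and hence tw(G) ≤ 2.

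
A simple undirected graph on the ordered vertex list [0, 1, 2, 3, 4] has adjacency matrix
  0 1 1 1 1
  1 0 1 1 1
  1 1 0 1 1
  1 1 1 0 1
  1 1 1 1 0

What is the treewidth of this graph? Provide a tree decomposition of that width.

Treewidth 4.
Bags: B1 = {0, 1, 2, 3, 4}
Tree: (single bag)

With just one bag of size 5, the width is 5 − 1 = 4, so tw(G) ≤ 4. For the lower bound, the 5 vertices {0, 1, 2, 3, 4} are pairwise adjacent, and any tree decomposition puts a clique entirely inside one bag — forcing width ≥ 4. The upper and lower bounds meet at 4, so that is the treewidth.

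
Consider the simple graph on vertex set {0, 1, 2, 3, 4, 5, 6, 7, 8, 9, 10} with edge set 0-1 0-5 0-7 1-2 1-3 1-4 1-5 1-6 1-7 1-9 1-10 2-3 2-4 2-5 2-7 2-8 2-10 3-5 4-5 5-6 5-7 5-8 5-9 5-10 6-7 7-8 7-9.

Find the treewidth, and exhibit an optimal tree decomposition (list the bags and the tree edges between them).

Treewidth 3.
Bags: B1 = {1, 2, 5, 7}  B2 = {1, 5, 6, 7}  B3 = {0, 1, 5, 7}  B4 = {1, 5, 7, 9}  B5 = {1, 2, 3, 5}  B6 = {1, 2, 5, 10}  B7 = {1, 2, 4, 5}  B8 = {2, 5, 7, 8}
Tree: B1–B2, B1–B3, B1–B4, B1–B5, B5–B6, B5–B7, B1–B8

Each bag holds 4 vertices, so the decomposition has width 3, which upper-bounds the treewidth. On the other hand G contains the 4-clique {2, 5, 7, 8}. A clique must lie in a single bag of any decomposition, so no decomposition can have width below 3. Combining the bounds, tw(G) = 3.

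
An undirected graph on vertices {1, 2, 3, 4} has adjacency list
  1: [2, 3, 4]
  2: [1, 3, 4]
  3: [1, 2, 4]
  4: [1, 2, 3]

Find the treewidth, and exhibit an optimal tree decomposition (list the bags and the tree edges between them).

Treewidth 3.
One optimal decomposition is:
Bags: B1 = {1, 2, 3, 4}
Tree: (single bag)

A single bag containing all 4 vertices is trivially a valid decomposition of width 3. Conversely, {1, 2, 3, 4} is a clique of size 4, and the vertices of any clique must share a bag in every tree decomposition; so some bag has ≥ 4 vertices and tw(G) ≥ 3. The upper and lower bounds meet at 3, so that is the treewidth.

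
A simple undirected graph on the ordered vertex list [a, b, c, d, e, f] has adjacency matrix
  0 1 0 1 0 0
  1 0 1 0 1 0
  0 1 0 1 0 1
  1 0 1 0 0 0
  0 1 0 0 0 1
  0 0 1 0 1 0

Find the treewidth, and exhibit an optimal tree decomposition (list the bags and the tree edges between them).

Treewidth 2.
One optimal decomposition is:
Bags: B1 = {b, e, f}  B2 = {b, c, f}  B3 = {a, b, c}  B4 = {a, c, d}
Tree: B1–B2, B2–B3, B3–B4

The largest bag has 3 vertices, giving width 2; this decomposition certifies tw(G) ≤ 2. Since e–f–c–b–e is a cycle in G, G is not acyclic. Forests are exactly the graphs of treewidth ≤ 1, so tw(G) ≥ 2. Hence tw(G) = 2 exactly.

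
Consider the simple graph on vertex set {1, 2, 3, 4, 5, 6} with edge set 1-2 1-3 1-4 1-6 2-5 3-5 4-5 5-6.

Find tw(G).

A width-2 tree decomposition is:
Bags: B1 = {1, 3, 5}  B2 = {1, 4, 5}  B3 = {1, 2, 5}  B4 = {1, 5, 6}
Tree: B1–B2, B2–B3, B3–B4
Every bag has size at most 3, so the width is 3 − 1 = 2 and tw(G) ≤ 2. The edges 3–1–4–5–3 form a cycle, so G is not a tree and its treewidth is at least 2. Combining the bounds, tw(G) = 2.

2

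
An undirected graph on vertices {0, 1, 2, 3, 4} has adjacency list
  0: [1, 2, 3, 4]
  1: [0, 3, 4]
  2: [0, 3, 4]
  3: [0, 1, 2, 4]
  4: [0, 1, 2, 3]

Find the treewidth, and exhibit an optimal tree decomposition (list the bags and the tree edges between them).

Every bag has size at most 4, so the width is 4 − 1 = 3 and tw(G) ≤ 3. Conversely, {0, 1, 3, 4} is a clique of size 4, and the vertices of any clique must share a bag in every tree decomposition; so some bag has ≥ 4 vertices and tw(G) ≥ 3. The upper and lower bounds meet at 3, so that is the treewidth.

Treewidth 3.
Bags: B1 = {0, 2, 3, 4}  B2 = {0, 1, 3, 4}
Tree: B1–B2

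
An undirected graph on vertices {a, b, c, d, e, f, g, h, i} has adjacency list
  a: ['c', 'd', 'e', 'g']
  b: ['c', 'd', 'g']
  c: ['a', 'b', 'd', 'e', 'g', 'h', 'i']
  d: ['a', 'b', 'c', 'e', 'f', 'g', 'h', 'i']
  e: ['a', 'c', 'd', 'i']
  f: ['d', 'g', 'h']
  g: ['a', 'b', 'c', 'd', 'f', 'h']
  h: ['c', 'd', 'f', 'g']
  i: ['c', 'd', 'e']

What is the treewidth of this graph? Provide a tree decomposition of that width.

Treewidth 3.
One optimal decomposition is:
Bags: B1 = {b, c, d, g}  B2 = {c, d, g, h}  B3 = {a, c, d, g}  B4 = {a, c, d, e}  B5 = {c, d, e, i}  B6 = {d, f, g, h}
Tree: B1–B2, B2–B3, B3–B4, B4–B5, B2–B6

The largest bag has 4 vertices, giving width 3; this decomposition certifies tw(G) ≤ 3. On the other hand G contains the 4-clique {c, d, g, h}. A clique must lie in a single bag of any decomposition, so no decomposition can have width below 3. Combining the bounds, tw(G) = 3.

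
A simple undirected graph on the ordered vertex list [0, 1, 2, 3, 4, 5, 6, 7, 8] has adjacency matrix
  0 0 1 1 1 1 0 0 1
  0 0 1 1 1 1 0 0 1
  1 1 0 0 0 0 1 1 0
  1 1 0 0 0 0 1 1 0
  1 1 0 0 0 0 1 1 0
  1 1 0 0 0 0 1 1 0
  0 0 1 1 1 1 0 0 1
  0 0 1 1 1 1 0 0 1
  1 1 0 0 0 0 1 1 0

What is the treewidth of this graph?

4

A width-4 tree decomposition is:
Bags: B1 = {0, 1, 3, 6, 7}  B2 = {0, 1, 6, 7, 8}  B3 = {0, 1, 5, 6, 7}  B4 = {0, 1, 2, 6, 7}  B5 = {0, 1, 4, 6, 7}
Tree: B1–B2, B2–B3, B3–B4, B4–B5
Each bag holds 5 vertices, so the decomposition has width 4, which upper-bounds the treewidth. For the lower bound: the 5 vertex sets {1,3}, {0,8}, {5,7}, {6}, {2} are disjoint, each induces a connected subgraph, and every pair is joined by at least one edge of G. Contracting each set to a single vertex therefore yields K_{5} as a minor, and since treewidth is minor-monotone, tw(G) ≥ tw(K_{5}) = 4. Hence tw(G) = 4 exactly.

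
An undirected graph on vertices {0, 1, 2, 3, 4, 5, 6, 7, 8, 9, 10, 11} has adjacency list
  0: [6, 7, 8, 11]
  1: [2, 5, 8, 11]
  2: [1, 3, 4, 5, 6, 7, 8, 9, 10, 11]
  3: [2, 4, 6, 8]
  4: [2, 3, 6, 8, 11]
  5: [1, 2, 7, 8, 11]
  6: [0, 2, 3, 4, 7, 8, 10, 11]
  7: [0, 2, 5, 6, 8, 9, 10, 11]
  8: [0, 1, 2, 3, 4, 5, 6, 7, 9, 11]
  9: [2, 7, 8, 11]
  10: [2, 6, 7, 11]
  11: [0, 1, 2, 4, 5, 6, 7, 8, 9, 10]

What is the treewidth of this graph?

A width-4 tree decomposition is:
Bags: B1 = {2, 6, 7, 8, 11}  B2 = {0, 6, 7, 8, 11}  B3 = {2, 5, 7, 8, 11}  B4 = {2, 4, 6, 8, 11}  B5 = {2, 7, 8, 9, 11}  B6 = {2, 6, 7, 10, 11}  B7 = {2, 3, 4, 6, 8}  B8 = {1, 2, 5, 8, 11}
Tree: B1–B2, B1–B3, B1–B4, B3–B5, B1–B6, B4–B7, B3–B8
Every bag has size at most 5, so the width is 5 − 1 = 4 and tw(G) ≤ 4. On the other hand G contains the 5-clique {0, 6, 7, 8, 11}. A clique must lie in a single bag of any decomposition, so no decomposition can have width below 4. Combining the bounds, tw(G) = 4.

4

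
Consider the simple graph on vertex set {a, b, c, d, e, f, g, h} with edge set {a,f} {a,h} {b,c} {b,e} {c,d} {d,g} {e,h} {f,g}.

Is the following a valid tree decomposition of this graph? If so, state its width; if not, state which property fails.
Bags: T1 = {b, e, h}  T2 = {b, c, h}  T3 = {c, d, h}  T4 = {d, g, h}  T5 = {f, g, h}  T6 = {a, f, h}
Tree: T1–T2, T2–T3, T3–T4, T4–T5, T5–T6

Yes; width 2.

Every vertex of G appears in some bag (union = {a, b, c, d, e, f, g, h}); every edge is covered by a bag; and for each vertex v the set of bags containing v is connected in the bag tree. The decomposition is therefore valid. The largest bag has 3 vertices, so the width is 2.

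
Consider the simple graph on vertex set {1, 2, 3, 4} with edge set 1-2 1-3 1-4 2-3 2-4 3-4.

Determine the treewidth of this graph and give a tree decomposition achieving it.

A single bag containing all 4 vertices is trivially a valid decomposition of width 3. On the other hand G contains the 4-clique {1, 2, 3, 4}. A clique must lie in a single bag of any decomposition, so no decomposition can have width below 3. Combining the bounds, tw(G) = 3.

Treewidth 3.
One optimal decomposition is:
Bags: B1 = {1, 2, 3, 4}
Tree: (single bag)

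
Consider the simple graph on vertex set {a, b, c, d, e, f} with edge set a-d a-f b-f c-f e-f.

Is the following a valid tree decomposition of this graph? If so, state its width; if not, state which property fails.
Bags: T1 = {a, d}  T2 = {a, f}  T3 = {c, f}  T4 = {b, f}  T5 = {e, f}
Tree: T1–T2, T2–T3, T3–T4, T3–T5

Yes; width 1.

Checking the three conditions: (i) the bags cover all of {a, b, c, d, e, f}; (ii) for each edge, some bag contains both endpoints; (iii) the bags containing any fixed vertex form a subtree. All hold, so the decomposition is valid with width 2 − 1 = 1.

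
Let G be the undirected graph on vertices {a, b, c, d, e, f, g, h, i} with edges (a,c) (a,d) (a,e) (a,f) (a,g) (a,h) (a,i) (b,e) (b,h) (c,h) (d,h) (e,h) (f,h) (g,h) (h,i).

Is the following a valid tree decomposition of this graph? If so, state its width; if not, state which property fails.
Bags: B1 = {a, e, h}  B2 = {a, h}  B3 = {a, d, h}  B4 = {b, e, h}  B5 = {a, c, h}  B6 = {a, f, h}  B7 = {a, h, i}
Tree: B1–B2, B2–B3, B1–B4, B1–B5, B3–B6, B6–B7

A tree decomposition must satisfy three properties: every vertex lies in some bag; for every edge, both endpoints lie together in some bag; and for every vertex, the bags containing it form a connected subtree. Here vertex g appears in no bag, so the decomposition is invalid.

No — vertex g appears in no bag.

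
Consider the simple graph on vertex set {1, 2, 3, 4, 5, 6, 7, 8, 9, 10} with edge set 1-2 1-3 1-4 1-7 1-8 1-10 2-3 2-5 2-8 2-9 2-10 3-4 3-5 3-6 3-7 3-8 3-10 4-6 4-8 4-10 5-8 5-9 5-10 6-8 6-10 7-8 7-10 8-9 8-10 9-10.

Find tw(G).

4

A width-4 tree decomposition is:
Bags: B1 = {2, 3, 5, 8, 10}  B2 = {1, 2, 3, 8, 10}  B3 = {1, 3, 4, 8, 10}  B4 = {1, 3, 7, 8, 10}  B5 = {3, 4, 6, 8, 10}  B6 = {2, 5, 8, 9, 10}
Tree: B1–B2, B2–B3, B3–B4, B3–B5, B1–B6
Each bag holds 5 vertices, so the decomposition has width 4, which upper-bounds the treewidth. On the other hand G contains the 5-clique {2, 5, 8, 9, 10}. A clique must lie in a single bag of any decomposition, so no decomposition can have width below 4. Therefore the treewidth is 4.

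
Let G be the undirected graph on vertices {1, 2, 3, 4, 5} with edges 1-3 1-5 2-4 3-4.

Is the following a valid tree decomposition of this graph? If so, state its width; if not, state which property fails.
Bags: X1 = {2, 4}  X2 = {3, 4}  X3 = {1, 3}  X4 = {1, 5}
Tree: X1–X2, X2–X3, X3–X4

Yes; width 1.

Vertex coverage: the bags together contain {1, 2, 3, 4, 5}, the full vertex set. Edge coverage: each edge of G has both endpoints in at least one bag. Running intersection: for every vertex, the bags containing it form a connected subtree. All three properties hold, so this is a valid tree decomposition of width max|bag| − 1 = 1, and hence tw(G) ≤ 1.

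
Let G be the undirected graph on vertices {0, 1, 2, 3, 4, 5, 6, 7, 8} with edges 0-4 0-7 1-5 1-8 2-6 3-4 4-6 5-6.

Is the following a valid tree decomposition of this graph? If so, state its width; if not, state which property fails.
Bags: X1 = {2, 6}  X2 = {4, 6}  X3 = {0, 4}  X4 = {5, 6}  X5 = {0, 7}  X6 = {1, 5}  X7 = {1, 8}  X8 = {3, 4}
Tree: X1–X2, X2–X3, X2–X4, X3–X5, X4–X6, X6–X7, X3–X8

Yes; width 1.

Checking the three conditions: (i) the bags cover all of {0, 1, 2, 3, 4, 5, 6, 7, 8}; (ii) for each edge, some bag contains both endpoints; (iii) the bags containing any fixed vertex form a subtree. All hold, so the decomposition is valid with width 2 − 1 = 1.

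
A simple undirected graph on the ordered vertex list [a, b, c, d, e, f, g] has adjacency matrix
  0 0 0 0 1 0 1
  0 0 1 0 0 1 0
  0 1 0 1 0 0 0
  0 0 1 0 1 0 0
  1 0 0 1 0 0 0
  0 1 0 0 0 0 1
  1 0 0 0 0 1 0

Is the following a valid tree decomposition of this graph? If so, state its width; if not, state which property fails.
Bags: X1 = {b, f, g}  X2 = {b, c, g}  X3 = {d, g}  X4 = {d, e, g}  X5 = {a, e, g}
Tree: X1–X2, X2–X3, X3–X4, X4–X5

A tree decomposition must satisfy three properties: every vertex lies in some bag; for every edge, both endpoints lie together in some bag; and for every vertex, the bags containing it form a connected subtree. Here edge (c,d) lies in no bag, so the decomposition is invalid.

No — edge (c,d) lies in no bag.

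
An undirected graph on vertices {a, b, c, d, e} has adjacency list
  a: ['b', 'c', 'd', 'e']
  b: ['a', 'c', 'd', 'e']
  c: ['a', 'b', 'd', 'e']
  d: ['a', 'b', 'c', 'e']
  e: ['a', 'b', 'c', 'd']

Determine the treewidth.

A width-4 tree decomposition is:
Bags: B1 = {a, b, c, d, e}
Tree: (single bag)
With just one bag of size 5, the width is 5 − 1 = 4, so tw(G) ≤ 4. Conversely, {a, b, c, d, e} is a clique of size 5, and the vertices of any clique must share a bag in every tree decomposition; so some bag has ≥ 5 vertices and tw(G) ≥ 4. The upper and lower bounds meet at 4, so that is the treewidth.

4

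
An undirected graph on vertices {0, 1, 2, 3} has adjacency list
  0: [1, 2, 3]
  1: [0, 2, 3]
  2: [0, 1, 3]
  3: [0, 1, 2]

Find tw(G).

A width-3 tree decomposition is:
Bags: B1 = {0, 1, 2, 3}
Tree: (single bag)
A single bag containing all 4 vertices is trivially a valid decomposition of width 3. For the lower bound, the 4 vertices {0, 1, 2, 3} are pairwise adjacent, and any tree decomposition puts a clique entirely inside one bag — forcing width ≥ 3. The upper and lower bounds meet at 3, so that is the treewidth.

3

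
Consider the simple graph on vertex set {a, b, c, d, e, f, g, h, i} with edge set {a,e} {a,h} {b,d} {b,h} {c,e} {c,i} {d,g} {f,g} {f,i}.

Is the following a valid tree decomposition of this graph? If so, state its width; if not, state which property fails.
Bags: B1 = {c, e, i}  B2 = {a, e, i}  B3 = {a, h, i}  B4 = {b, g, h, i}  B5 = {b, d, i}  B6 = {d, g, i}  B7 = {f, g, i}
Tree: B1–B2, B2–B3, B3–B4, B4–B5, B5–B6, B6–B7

A tree decomposition must satisfy three properties: every vertex lies in some bag; for every edge, both endpoints lie together in some bag; and for every vertex, the bags containing it form a connected subtree. Here bags containing vertex g are not connected in the tree, so the decomposition is invalid.

No — bags containing vertex g are not connected in the tree.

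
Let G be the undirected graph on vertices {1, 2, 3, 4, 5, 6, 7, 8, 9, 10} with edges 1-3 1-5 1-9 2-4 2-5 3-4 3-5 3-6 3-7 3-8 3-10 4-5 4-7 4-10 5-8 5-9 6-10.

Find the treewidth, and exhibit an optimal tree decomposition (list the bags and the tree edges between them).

Each bag holds 3 vertices, so the decomposition has width 2, which upper-bounds the treewidth. Conversely, {1, 5, 9} is a clique of size 3, and the vertices of any clique must share a bag in every tree decomposition; so some bag has ≥ 3 vertices and tw(G) ≥ 2. The upper and lower bounds meet at 2, so that is the treewidth.

Treewidth 2.
Bags: B1 = {3, 4, 5}  B2 = {2, 4, 5}  B3 = {1, 3, 5}  B4 = {3, 4, 7}  B5 = {3, 4, 10}  B6 = {1, 5, 9}  B7 = {3, 5, 8}  B8 = {3, 6, 10}
Tree: B1–B2, B1–B3, B1–B4, B1–B5, B3–B6, B1–B7, B5–B8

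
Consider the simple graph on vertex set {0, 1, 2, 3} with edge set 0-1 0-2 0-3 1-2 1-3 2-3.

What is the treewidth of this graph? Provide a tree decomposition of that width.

A single bag containing all 4 vertices is trivially a valid decomposition of width 3. Conversely, {0, 1, 2, 3} is a clique of size 4, and the vertices of any clique must share a bag in every tree decomposition; so some bag has ≥ 4 vertices and tw(G) ≥ 3. Therefore the treewidth is 3.

Treewidth 3.
One optimal decomposition is:
Bags: B1 = {0, 1, 2, 3}
Tree: (single bag)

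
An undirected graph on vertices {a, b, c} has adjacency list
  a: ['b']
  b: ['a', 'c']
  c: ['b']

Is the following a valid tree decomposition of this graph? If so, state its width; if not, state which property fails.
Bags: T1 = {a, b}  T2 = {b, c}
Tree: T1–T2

Yes; width 1.

Every vertex of G appears in some bag (union = {a, b, c}); every edge is covered by a bag; and for each vertex v the set of bags containing v is connected in the bag tree. The decomposition is therefore valid. The largest bag has 2 vertices, so the width is 1.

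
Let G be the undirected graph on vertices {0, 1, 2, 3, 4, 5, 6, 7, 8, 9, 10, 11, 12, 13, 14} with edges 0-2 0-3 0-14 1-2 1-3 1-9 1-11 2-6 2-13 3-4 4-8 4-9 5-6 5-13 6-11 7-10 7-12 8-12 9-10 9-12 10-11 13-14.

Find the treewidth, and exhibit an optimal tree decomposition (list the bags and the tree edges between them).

Every bag has size at most 4, so the width is 4 − 1 = 3 and tw(G) ≤ 3. For the lower bound: the 4 vertex sets {7,8,12}, {10}, {9}, {1,3,4,11} are disjoint, each induces a connected subgraph, and every pair is joined by at least one edge of G. Contracting each set to a single vertex therefore yields K_{4} as a minor, and since treewidth is minor-monotone, tw(G) ≥ tw(K_{4}) = 3. Hence tw(G) = 3 exactly.

Treewidth 3.
One optimal decomposition is:
Bags: B1 = {7, 8, 10, 12}  B2 = {8, 9, 10, 12}  B3 = {4, 8, 9, 10}  B4 = {4, 9, 10, 11}  B5 = {1, 4, 9, 11}  B6 = {1, 3, 4, 11}  B7 = {1, 3, 6, 11}  B8 = {1, 2, 3, 6}  B9 = {0, 2, 3, 6}  B10 = {0, 2, 5, 6}  B11 = {0, 2, 5, 13}  B12 = {0, 5, 13, 14}
Tree: B1–B2, B2–B3, B3–B4, B4–B5, B5–B6, B6–B7, B7–B8, B8–B9, B9–B10, B10–B11, B11–B12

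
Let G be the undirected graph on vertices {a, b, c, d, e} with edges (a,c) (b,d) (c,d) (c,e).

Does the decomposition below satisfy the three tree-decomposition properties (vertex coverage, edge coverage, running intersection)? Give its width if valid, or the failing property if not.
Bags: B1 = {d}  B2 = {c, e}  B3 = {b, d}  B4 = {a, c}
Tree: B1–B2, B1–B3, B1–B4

A tree decomposition must satisfy three properties: every vertex lies in some bag; for every edge, both endpoints lie together in some bag; and for every vertex, the bags containing it form a connected subtree. Here edge (c,d) lies in no bag, so the decomposition is invalid.

No — edge (c,d) lies in no bag.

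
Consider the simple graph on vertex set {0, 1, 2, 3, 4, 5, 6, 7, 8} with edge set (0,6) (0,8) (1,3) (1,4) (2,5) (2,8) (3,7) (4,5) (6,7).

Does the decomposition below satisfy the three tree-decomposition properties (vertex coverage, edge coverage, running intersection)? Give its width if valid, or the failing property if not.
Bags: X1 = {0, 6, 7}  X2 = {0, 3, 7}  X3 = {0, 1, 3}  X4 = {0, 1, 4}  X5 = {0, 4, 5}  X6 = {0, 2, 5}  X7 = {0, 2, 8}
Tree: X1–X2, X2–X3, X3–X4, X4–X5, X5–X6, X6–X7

Checking the three conditions: (i) the bags cover all of {0, 1, 2, 3, 4, 5, 6, 7, 8}; (ii) for each edge, some bag contains both endpoints; (iii) the bags containing any fixed vertex form a subtree. All hold, so the decomposition is valid with width 3 − 1 = 2.

Yes; width 2.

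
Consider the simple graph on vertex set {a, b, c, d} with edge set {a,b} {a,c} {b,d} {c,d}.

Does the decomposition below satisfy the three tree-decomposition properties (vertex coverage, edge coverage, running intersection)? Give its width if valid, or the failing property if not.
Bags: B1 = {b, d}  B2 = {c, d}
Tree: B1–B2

A tree decomposition must satisfy three properties: every vertex lies in some bag; for every edge, both endpoints lie together in some bag; and for every vertex, the bags containing it form a connected subtree. Here vertex a appears in no bag, so the decomposition is invalid.

No — vertex a appears in no bag.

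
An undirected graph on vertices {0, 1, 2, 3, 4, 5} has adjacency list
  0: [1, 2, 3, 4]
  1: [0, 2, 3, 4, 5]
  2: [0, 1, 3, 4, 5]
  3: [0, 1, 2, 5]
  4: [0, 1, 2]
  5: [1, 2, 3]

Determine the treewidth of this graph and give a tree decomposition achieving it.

Every bag has size at most 4, so the width is 4 − 1 = 3 and tw(G) ≤ 3. For the lower bound, the 4 vertices {0, 1, 2, 3} are pairwise adjacent, and any tree decomposition puts a clique entirely inside one bag — forcing width ≥ 3. Hence tw(G) = 3 exactly.

Treewidth 3.
Bags: B1 = {0, 1, 2, 3}  B2 = {0, 1, 2, 4}  B3 = {1, 2, 3, 5}
Tree: B1–B2, B1–B3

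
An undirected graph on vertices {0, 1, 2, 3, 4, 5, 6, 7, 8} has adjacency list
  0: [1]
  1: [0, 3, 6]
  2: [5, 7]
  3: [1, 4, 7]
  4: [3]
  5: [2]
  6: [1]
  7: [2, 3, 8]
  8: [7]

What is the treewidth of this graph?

1

A width-1 tree decomposition is:
Bags: B1 = {3, 7}  B2 = {2, 7}  B3 = {1, 3}  B4 = {7, 8}  B5 = {1, 6}  B6 = {3, 4}  B7 = {0, 1}  B8 = {2, 5}
Tree: B1–B2, B1–B3, B2–B4, B3–B5, B1–B6, B3–B7, B2–B8
Each bag holds 2 vertices, so the decomposition has width 1, which upper-bounds the treewidth. Since G has at least one edge (e.g. 3–7), it is not an edgeless graph, so tw(G) ≥ 1. Therefore the treewidth is 1.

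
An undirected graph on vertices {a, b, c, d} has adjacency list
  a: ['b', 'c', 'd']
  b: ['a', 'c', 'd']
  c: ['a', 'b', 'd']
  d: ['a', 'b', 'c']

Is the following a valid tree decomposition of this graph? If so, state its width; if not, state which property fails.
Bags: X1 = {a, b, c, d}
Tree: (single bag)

Every vertex of G appears in some bag (union = {a, b, c, d}); every edge is covered by a bag; and for each vertex v the set of bags containing v is connected in the bag tree. The decomposition is therefore valid. The largest bag has 4 vertices, so the width is 3.

Yes; width 3.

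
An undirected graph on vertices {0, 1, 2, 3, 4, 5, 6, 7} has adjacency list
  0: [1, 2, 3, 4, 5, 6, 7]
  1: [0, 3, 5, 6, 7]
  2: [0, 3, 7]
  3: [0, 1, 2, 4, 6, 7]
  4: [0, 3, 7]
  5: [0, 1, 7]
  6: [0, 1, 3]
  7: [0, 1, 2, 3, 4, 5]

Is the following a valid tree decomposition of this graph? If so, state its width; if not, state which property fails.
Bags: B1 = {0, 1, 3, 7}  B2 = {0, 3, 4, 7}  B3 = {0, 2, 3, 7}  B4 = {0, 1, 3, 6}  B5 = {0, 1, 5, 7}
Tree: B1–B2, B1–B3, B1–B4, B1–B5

Every vertex of G appears in some bag (union = {0, 1, 2, 3, 4, 5, 6, 7}); every edge is covered by a bag; and for each vertex v the set of bags containing v is connected in the bag tree. The decomposition is therefore valid. The largest bag has 4 vertices, so the width is 3.

Yes; width 3.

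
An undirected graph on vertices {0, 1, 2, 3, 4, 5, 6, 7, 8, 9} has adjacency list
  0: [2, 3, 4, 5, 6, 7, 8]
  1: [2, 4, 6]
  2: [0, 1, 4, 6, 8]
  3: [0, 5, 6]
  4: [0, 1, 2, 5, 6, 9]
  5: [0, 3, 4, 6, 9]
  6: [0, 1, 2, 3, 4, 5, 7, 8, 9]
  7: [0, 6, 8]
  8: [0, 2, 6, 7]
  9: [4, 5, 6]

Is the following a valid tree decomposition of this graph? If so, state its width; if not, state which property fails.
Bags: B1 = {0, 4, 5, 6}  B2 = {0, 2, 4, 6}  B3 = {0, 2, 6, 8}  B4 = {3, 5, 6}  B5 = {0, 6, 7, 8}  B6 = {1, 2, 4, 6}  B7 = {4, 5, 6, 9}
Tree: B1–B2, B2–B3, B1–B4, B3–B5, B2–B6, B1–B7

A tree decomposition must satisfy three properties: every vertex lies in some bag; for every edge, both endpoints lie together in some bag; and for every vertex, the bags containing it form a connected subtree. Here edge (0,3) lies in no bag, so the decomposition is invalid.

No — edge (0,3) lies in no bag.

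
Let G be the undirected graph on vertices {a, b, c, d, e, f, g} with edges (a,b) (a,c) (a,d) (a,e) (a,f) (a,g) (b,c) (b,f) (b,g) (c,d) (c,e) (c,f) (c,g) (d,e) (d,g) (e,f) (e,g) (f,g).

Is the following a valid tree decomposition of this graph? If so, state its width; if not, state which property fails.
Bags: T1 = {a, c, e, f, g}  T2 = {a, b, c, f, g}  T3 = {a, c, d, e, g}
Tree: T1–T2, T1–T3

Every vertex of G appears in some bag (union = {a, b, c, d, e, f, g}); every edge is covered by a bag; and for each vertex v the set of bags containing v is connected in the bag tree. The decomposition is therefore valid. The largest bag has 5 vertices, so the width is 4.

Yes; width 4.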